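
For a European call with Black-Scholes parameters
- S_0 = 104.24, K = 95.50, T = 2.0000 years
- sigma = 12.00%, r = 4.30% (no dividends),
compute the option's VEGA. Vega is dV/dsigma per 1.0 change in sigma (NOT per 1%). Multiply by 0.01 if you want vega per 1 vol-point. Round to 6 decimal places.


Answer: Vega = 31.846190

Derivation:
d1 = 1.1076219930; d2 = 0.9379163655
phi(d1) = 0.2160270230; exp(-qT) = 1.0000000000; exp(-rT) = 0.9175942312
Vega = S * exp(-qT) * phi(d1) * sqrt(T) = 104.2400 * 1.0000000000 * 0.2160270230 * 1.4142135624 = 31.846190


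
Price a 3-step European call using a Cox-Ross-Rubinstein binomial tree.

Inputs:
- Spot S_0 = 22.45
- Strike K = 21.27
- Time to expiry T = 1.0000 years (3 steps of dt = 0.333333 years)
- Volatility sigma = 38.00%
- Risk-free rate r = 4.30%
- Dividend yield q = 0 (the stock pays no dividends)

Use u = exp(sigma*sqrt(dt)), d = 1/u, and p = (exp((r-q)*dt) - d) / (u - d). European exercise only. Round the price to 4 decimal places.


dt = T/N = 0.333333
u = exp(sigma*sqrt(dt)) = 1.245321; d = 1/u = 0.803006
p = (exp((r-q)*dt) - d) / (u - d) = 0.478009
Discount per step: exp(-r*dt) = 0.985769
Stock lattice S(k, i) with i counting down-moves:
  k=0: S(0,0) = 22.4500
  k=1: S(1,0) = 27.9575; S(1,1) = 18.0275
  k=2: S(2,0) = 34.8160; S(2,1) = 22.4500; S(2,2) = 14.4762
  k=3: S(3,0) = 43.3571; S(3,1) = 27.9575; S(3,2) = 18.0275; S(3,3) = 11.6245
Terminal payoffs V(N, i) = max(S_T - K, 0):
  V(3,0) = 22.087076; V(3,1) = 6.687450; V(3,2) = 0.000000; V(3,3) = 0.000000
Backward induction: V(k, i) = exp(-r*dt) * [p * V(k+1, i) + (1-p) * V(k+1, i+1)].
  V(2,0) = exp(-r*dt) * [p*22.087076 + (1-p)*6.687450] = 13.848687
  V(2,1) = exp(-r*dt) * [p*6.687450 + (1-p)*0.000000] = 3.151171
  V(2,2) = exp(-r*dt) * [p*0.000000 + (1-p)*0.000000] = 0.000000
  V(1,0) = exp(-r*dt) * [p*13.848687 + (1-p)*3.151171] = 8.147068
  V(1,1) = exp(-r*dt) * [p*3.151171 + (1-p)*0.000000] = 1.484853
  V(0,0) = exp(-r*dt) * [p*8.147068 + (1-p)*1.484853] = 4.603002

Answer: Price = V(0,0) = 4.6030


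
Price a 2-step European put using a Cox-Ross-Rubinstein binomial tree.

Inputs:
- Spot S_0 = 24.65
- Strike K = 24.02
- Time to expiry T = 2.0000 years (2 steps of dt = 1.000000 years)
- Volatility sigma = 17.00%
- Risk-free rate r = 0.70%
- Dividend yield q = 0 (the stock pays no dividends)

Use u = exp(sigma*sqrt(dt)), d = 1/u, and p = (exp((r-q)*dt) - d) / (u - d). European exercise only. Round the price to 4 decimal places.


Answer: Price = V(0,0) = 1.7387

Derivation:
dt = T/N = 1.000000
u = exp(sigma*sqrt(dt)) = 1.185305; d = 1/u = 0.843665
p = (exp((r-q)*dt) - d) / (u - d) = 0.478163
Discount per step: exp(-r*dt) = 0.993024
Stock lattice S(k, i) with i counting down-moves:
  k=0: S(0,0) = 24.6500
  k=1: S(1,0) = 29.2178; S(1,1) = 20.7963
  k=2: S(2,0) = 34.6320; S(2,1) = 24.6500; S(2,2) = 17.5451
Terminal payoffs V(N, i) = max(K - S_T, 0):
  V(2,0) = 0.000000; V(2,1) = 0.000000; V(2,2) = 6.474862
Backward induction: V(k, i) = exp(-r*dt) * [p * V(k+1, i) + (1-p) * V(k+1, i+1)].
  V(1,0) = exp(-r*dt) * [p*0.000000 + (1-p)*0.000000] = 0.000000
  V(1,1) = exp(-r*dt) * [p*0.000000 + (1-p)*6.474862] = 3.355251
  V(0,0) = exp(-r*dt) * [p*0.000000 + (1-p)*3.355251] = 1.738679


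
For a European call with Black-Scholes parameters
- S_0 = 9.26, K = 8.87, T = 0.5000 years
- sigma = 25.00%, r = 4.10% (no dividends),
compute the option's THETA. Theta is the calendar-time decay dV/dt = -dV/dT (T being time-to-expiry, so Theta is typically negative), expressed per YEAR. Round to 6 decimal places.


d1 = 0.4477640687; d2 = 0.2709873734
phi(d1) = 0.3608889940; exp(-qT) = 1.0000000000; exp(-rT) = 0.9797086965
Theta = -S*exp(-qT)*phi(d1)*sigma/(2*sqrt(T)) - r*K*exp(-rT)*N(d2) + q*S*exp(-qT)*N(d1)
N(d1) = 0.6728382612; N(d2) = 0.6067996282; sqrt(T) = 0.7071067812
Term 1 = -9.2600 * 1.0000000000 * 0.3608889940 * 0.2500 / (2 * 0.7071067812) = -0.5907580321
Term 2 = -0.0410 * 8.8700 * 0.9797086965 * 0.6067996282 = -0.2161970410
Term 3 = 0 (no dividend yield, q = 0)
Theta = -0.5907580321 + (-0.2161970410) + (0.0000000000) = -0.806955

Answer: Theta = -0.806955


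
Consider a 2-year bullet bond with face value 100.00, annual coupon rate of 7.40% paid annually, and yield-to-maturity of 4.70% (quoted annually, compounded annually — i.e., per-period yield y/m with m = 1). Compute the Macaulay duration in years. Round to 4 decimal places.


Answer: Macaulay duration = 1.9327 years

Derivation:
Coupon per period c = face * coupon_rate / m = 7.400000
Periods per year m = 1; per-period yield y/m = 0.047000
Number of cashflows N = 2
Cashflows (t years, CF_t, discount factor 1/(1+y/m)^(m*t), PV):
  t = 1.0000: CF_t = 7.400000, DF = 0.955110, PV = 7.067813
  t = 2.0000: CF_t = 107.400000, DF = 0.912235, PV = 97.974018
Price P = sum_t PV_t = 105.041831
Macaulay numerator sum_t t * PV_t:
  t * PV_t at t = 1.0000: 7.067813
  t * PV_t at t = 2.0000: 195.948035
Macaulay duration D = (sum_t t * PV_t) / P = 203.015848 / 105.041831 = 1.932714


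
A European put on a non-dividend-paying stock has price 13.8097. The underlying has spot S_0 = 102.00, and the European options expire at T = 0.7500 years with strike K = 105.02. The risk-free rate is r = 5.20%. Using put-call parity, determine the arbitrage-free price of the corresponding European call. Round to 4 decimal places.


Answer: Call price = 14.8066

Derivation:
Put-call parity: C - P = S_0 * exp(-qT) - K * exp(-rT).
S_0 * exp(-qT) = 102.0000 * 1.00000000 = 102.00000000
K * exp(-rT) = 105.0200 * 0.96175071 = 101.00305947
C = P + S*exp(-qT) - K*exp(-rT)
C = 13.8097 + 102.00000000 - 101.00305947 = 14.8066


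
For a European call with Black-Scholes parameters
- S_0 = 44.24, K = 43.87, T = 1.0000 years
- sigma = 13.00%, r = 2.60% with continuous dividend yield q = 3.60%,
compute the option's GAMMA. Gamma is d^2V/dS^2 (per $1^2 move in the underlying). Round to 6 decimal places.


Answer: Gamma = 0.066821

Derivation:
d1 = 0.0526818618; d2 = -0.0773181382
phi(d1) = 0.3983890564; exp(-qT) = 0.9646402935; exp(-rT) = 0.9743350896
Gamma = exp(-qT) * phi(d1) / (S * sigma * sqrt(T)) = 0.9646402935 * 0.3983890564 / (44.2400 * 0.1300 * 1.0000000000) = 0.066821


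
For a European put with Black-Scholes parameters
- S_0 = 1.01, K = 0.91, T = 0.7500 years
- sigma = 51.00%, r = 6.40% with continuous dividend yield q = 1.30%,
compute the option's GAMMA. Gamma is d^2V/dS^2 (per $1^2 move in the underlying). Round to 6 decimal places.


Answer: Gamma = 0.764030

Derivation:
d1 = 0.5434983218; d2 = 0.1018253659
phi(d1) = 0.3441651168; exp(-qT) = 0.9902973771; exp(-rT) = 0.9531337871
Gamma = exp(-qT) * phi(d1) / (S * sigma * sqrt(T)) = 0.9902973771 * 0.3441651168 / (1.0100 * 0.5100 * 0.8660254038) = 0.764030


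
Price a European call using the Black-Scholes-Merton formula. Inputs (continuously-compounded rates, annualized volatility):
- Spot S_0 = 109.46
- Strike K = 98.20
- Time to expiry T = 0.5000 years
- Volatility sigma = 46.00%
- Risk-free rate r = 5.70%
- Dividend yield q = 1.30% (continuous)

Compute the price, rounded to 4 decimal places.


d1 = (ln(S/K) + (r - q + 0.5*sigma^2) * T) / (sigma * sqrt(T)) = 0.56400365
d2 = d1 - sigma * sqrt(T) = 0.23873453
exp(-rT) = 0.97190229; exp(-qT) = 0.99352108
C = S_0 * exp(-qT) * N(d1) - K * exp(-rT) * N(d2)
N(d1) = 0.71362418; N(d2) = 0.59434428
C = 109.4600 * 0.99352108 * 0.71362418 - 98.2000 * 0.97190229 * 0.59434428 = 20.8825

Answer: Price = 20.8825


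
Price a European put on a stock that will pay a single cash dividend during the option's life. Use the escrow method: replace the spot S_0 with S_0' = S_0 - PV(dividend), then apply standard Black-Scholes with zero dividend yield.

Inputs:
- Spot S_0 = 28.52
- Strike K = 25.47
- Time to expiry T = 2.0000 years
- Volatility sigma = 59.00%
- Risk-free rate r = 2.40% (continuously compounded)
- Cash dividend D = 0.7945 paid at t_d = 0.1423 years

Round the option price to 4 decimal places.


PV(D) = D * exp(-r * t_d) = 0.7945 * 0.99659063 = 0.79179125
S_0' = S_0 - PV(D) = 28.5200 - 0.79179125 = 27.72820875
d1 = (ln(S_0'/K) + (r + sigma^2/2)*T) / (sigma*sqrt(T)) = 0.57653049
d2 = d1 - sigma*sqrt(T) = -0.25785551
exp(-rT) = 0.95313379
N(-d1) = 0.28212833; N(-d2) = 0.60174079
P = K * exp(-rT) * N(-d2) - S_0' * N(-d1) = 25.4700 * 0.95313379 * 0.60174079 - 27.72820875 * 0.28212833 = 6.7851

Answer: Price = 6.7851


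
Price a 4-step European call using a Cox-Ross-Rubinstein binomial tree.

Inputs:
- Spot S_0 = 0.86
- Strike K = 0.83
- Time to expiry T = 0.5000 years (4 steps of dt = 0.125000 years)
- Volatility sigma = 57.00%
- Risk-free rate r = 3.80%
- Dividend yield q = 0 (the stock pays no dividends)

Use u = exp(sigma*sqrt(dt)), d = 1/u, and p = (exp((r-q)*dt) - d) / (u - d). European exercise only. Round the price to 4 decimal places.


dt = T/N = 0.125000
u = exp(sigma*sqrt(dt)) = 1.223267; d = 1/u = 0.817483
p = (exp((r-q)*dt) - d) / (u - d) = 0.461522
Discount per step: exp(-r*dt) = 0.995261
Stock lattice S(k, i) with i counting down-moves:
  k=0: S(0,0) = 0.8600
  k=1: S(1,0) = 1.0520; S(1,1) = 0.7030
  k=2: S(2,0) = 1.2869; S(2,1) = 0.8600; S(2,2) = 0.5747
  k=3: S(3,0) = 1.5742; S(3,1) = 1.0520; S(3,2) = 0.7030; S(3,3) = 0.4698
  k=4: S(4,0) = 1.9257; S(4,1) = 1.2869; S(4,2) = 0.8600; S(4,3) = 0.5747; S(4,4) = 0.3841
Terminal payoffs V(N, i) = max(S_T - K, 0):
  V(4,0) = 1.095679; V(4,1) = 0.456889; V(4,2) = 0.030000; V(4,3) = 0.000000; V(4,4) = 0.000000
Backward induction: V(k, i) = exp(-r*dt) * [p * V(k+1, i) + (1-p) * V(k+1, i+1)].
  V(3,0) = exp(-r*dt) * [p*1.095679 + (1-p)*0.456889] = 0.748143
  V(3,1) = exp(-r*dt) * [p*0.456889 + (1-p)*0.030000] = 0.225943
  V(3,2) = exp(-r*dt) * [p*0.030000 + (1-p)*0.000000] = 0.013780
  V(3,3) = exp(-r*dt) * [p*0.000000 + (1-p)*0.000000] = 0.000000
  V(2,0) = exp(-r*dt) * [p*0.748143 + (1-p)*0.225943] = 0.464737
  V(2,1) = exp(-r*dt) * [p*0.225943 + (1-p)*0.013780] = 0.111169
  V(2,2) = exp(-r*dt) * [p*0.013780 + (1-p)*0.000000] = 0.006330
  V(1,0) = exp(-r*dt) * [p*0.464737 + (1-p)*0.111169] = 0.273048
  V(1,1) = exp(-r*dt) * [p*0.111169 + (1-p)*0.006330] = 0.054456
  V(0,0) = exp(-r*dt) * [p*0.273048 + (1-p)*0.054456] = 0.154605

Answer: Price = V(0,0) = 0.1546


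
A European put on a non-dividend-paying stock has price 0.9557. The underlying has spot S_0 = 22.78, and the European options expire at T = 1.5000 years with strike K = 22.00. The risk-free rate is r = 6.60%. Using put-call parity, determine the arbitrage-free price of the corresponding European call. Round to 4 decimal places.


Answer: Call price = 3.8094

Derivation:
Put-call parity: C - P = S_0 * exp(-qT) - K * exp(-rT).
S_0 * exp(-qT) = 22.7800 * 1.00000000 = 22.78000000
K * exp(-rT) = 22.0000 * 0.90574271 = 19.92633958
C = P + S*exp(-qT) - K*exp(-rT)
C = 0.9557 + 22.78000000 - 19.92633958 = 3.8094


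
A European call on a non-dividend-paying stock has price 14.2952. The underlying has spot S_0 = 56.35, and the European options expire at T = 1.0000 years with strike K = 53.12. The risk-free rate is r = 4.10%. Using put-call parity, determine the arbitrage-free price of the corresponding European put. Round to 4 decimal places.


Answer: Put price = 8.9313

Derivation:
Put-call parity: C - P = S_0 * exp(-qT) - K * exp(-rT).
S_0 * exp(-qT) = 56.3500 * 1.00000000 = 56.35000000
K * exp(-rT) = 53.1200 * 0.95982913 = 50.98612338
P = C - S*exp(-qT) + K*exp(-rT)
P = 14.2952 - 56.35000000 + 50.98612338 = 8.9313


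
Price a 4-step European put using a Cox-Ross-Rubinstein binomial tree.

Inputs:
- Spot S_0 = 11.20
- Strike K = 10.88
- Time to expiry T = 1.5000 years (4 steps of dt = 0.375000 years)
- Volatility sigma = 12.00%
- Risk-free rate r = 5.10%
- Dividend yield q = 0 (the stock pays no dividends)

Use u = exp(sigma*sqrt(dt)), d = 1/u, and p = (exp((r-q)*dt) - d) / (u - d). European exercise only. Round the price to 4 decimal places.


dt = T/N = 0.375000
u = exp(sigma*sqrt(dt)) = 1.076252; d = 1/u = 0.929150
p = (exp((r-q)*dt) - d) / (u - d) = 0.612900
Discount per step: exp(-r*dt) = 0.981057
Stock lattice S(k, i) with i counting down-moves:
  k=0: S(0,0) = 11.2000
  k=1: S(1,0) = 12.0540; S(1,1) = 10.4065
  k=2: S(2,0) = 12.9732; S(2,1) = 11.2000; S(2,2) = 9.6692
  k=3: S(3,0) = 13.9624; S(3,1) = 12.0540; S(3,2) = 10.4065; S(3,3) = 8.9841
  k=4: S(4,0) = 15.0271; S(4,1) = 12.9732; S(4,2) = 11.2000; S(4,3) = 9.6692; S(4,4) = 8.3476
Terminal payoffs V(N, i) = max(K - S_T, 0):
  V(4,0) = 0.000000; V(4,1) = 0.000000; V(4,2) = 0.000000; V(4,3) = 1.210811; V(4,4) = 2.532392
Backward induction: V(k, i) = exp(-r*dt) * [p * V(k+1, i) + (1-p) * V(k+1, i+1)].
  V(3,0) = exp(-r*dt) * [p*0.000000 + (1-p)*0.000000] = 0.000000
  V(3,1) = exp(-r*dt) * [p*0.000000 + (1-p)*0.000000] = 0.000000
  V(3,2) = exp(-r*dt) * [p*0.000000 + (1-p)*1.210811] = 0.459826
  V(3,3) = exp(-r*dt) * [p*1.210811 + (1-p)*2.532392] = 1.689767
  V(2,0) = exp(-r*dt) * [p*0.000000 + (1-p)*0.000000] = 0.000000
  V(2,1) = exp(-r*dt) * [p*0.000000 + (1-p)*0.459826] = 0.174627
  V(2,2) = exp(-r*dt) * [p*0.459826 + (1-p)*1.689767] = 0.918206
  V(1,0) = exp(-r*dt) * [p*0.000000 + (1-p)*0.174627] = 0.066317
  V(1,1) = exp(-r*dt) * [p*0.174627 + (1-p)*0.918206] = 0.453705
  V(0,0) = exp(-r*dt) * [p*0.066317 + (1-p)*0.453705] = 0.212178

Answer: Price = V(0,0) = 0.2122


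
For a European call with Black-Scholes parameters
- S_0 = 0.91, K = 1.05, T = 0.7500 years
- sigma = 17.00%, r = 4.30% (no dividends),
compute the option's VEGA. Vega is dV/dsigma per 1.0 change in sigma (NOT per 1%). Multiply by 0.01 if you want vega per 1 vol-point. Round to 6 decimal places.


d1 = -0.6793262456; d2 = -0.8265505642
phi(d1) = 0.3167379170; exp(-qT) = 1.0000000000; exp(-rT) = 0.9682644857
Vega = S * exp(-qT) * phi(d1) * sqrt(T) = 0.9100 * 1.0000000000 * 0.3167379170 * 0.8660254038 = 0.249616

Answer: Vega = 0.249616


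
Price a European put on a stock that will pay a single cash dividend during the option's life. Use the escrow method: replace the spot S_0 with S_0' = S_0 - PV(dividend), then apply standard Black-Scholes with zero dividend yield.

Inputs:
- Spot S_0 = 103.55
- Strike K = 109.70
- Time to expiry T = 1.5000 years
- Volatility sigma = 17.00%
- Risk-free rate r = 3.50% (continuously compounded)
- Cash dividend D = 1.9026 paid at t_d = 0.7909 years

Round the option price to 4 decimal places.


Answer: Price = 9.7791

Derivation:
PV(D) = D * exp(-r * t_d) = 1.9026 * 0.97269812 = 1.85065545
S_0' = S_0 - PV(D) = 103.5500 - 1.85065545 = 101.69934455
d1 = (ln(S_0'/K) + (r + sigma^2/2)*T) / (sigma*sqrt(T)) = -0.00746138
d2 = d1 - sigma*sqrt(T) = -0.21566801
exp(-rT) = 0.94885432
N(-d1) = 0.50297663; N(-d2) = 0.58537673
P = K * exp(-rT) * N(-d2) - S_0' * N(-d1) = 109.7000 * 0.94885432 * 0.58537673 - 101.69934455 * 0.50297663 = 9.7791


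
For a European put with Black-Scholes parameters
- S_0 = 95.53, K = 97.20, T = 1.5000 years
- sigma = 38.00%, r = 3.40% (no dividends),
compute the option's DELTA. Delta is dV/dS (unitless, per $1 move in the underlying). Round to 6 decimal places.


d1 = 0.3050466095; d2 = -0.1603564416
phi(d1) = 0.3808059885; exp(-qT) = 1.0000000000; exp(-rT) = 0.9502786705
N(-d1) = 0.3801653268
Delta = -exp(-qT) * N(-d1) = -1.0000000000 * 0.3801653268 = -0.380165

Answer: Delta = -0.380165


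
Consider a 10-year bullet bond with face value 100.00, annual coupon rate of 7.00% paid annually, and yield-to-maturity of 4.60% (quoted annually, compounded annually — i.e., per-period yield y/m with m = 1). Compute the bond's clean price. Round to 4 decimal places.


Answer: Price = 118.8975

Derivation:
Coupon per period c = face * coupon_rate / m = 7.000000
Periods per year m = 1; per-period yield y/m = 0.046000
Number of cashflows N = 10
Cashflows (t years, CF_t, discount factor 1/(1+y/m)^(m*t), PV):
  t = 1.0000: CF_t = 7.000000, DF = 0.956023, PV = 6.692161
  t = 2.0000: CF_t = 7.000000, DF = 0.913980, PV = 6.397859
  t = 3.0000: CF_t = 7.000000, DF = 0.873786, PV = 6.116500
  t = 4.0000: CF_t = 7.000000, DF = 0.835359, PV = 5.847514
  t = 5.0000: CF_t = 7.000000, DF = 0.798623, PV = 5.590358
  t = 6.0000: CF_t = 7.000000, DF = 0.763501, PV = 5.344510
  t = 7.0000: CF_t = 7.000000, DF = 0.729925, PV = 5.109475
  t = 8.0000: CF_t = 7.000000, DF = 0.697825, PV = 4.884775
  t = 9.0000: CF_t = 7.000000, DF = 0.667137, PV = 4.669957
  t = 10.0000: CF_t = 107.000000, DF = 0.637798, PV = 68.244386
Price P = sum_t PV_t = 118.897496


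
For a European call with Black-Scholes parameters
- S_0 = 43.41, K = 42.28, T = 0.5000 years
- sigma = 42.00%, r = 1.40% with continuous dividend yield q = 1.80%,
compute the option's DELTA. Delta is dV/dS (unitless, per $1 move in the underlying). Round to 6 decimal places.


Answer: Delta = 0.585879

Derivation:
d1 = 0.2305695686; d2 = -0.0664152795
phi(d1) = 0.3884776281; exp(-qT) = 0.9910403788; exp(-rT) = 0.9930244429
N(d1) = 0.5911753943
Delta = exp(-qT) * N(d1) = 0.9910403788 * 0.5911753943 = 0.585879


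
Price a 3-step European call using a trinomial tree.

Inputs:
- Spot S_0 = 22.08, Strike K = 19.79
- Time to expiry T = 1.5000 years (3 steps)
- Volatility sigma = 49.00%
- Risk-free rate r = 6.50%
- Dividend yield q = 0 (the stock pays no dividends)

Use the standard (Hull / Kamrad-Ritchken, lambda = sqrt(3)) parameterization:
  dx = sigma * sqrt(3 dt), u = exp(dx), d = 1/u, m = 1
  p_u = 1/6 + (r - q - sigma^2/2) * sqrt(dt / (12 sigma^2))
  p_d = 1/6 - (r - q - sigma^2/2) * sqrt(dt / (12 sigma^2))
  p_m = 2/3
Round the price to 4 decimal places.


Answer: Price = V(0,0) = 6.9277

Derivation:
dt = T/N = 0.500000; dx = sigma*sqrt(3*dt) = 0.600125
u = exp(dx) = 1.822347; d = 1/u = 0.548743
p_u = 0.143734, p_m = 0.666667, p_d = 0.189599
Discount per step: exp(-r*dt) = 0.968022
Stock lattice S(k, j) with j the centered position index:
  k=0: S(0,+0) = 22.0800
  k=1: S(1,-1) = 12.1162; S(1,+0) = 22.0800; S(1,+1) = 40.2374
  k=2: S(2,-2) = 6.6487; S(2,-1) = 12.1162; S(2,+0) = 22.0800; S(2,+1) = 40.2374; S(2,+2) = 73.3265
  k=3: S(3,-3) = 3.6484; S(3,-2) = 6.6487; S(3,-1) = 12.1162; S(3,+0) = 22.0800; S(3,+1) = 40.2374; S(3,+2) = 73.3265; S(3,+3) = 133.6263
Terminal payoffs V(N, j) = max(S_T - K, 0):
  V(3,-3) = 0.000000; V(3,-2) = 0.000000; V(3,-1) = 0.000000; V(3,+0) = 2.290000; V(3,+1) = 20.447412; V(3,+2) = 53.536509; V(3,+3) = 113.836311
Backward induction: V(k, j) = exp(-r*dt) * [p_u * V(k+1, j+1) + p_m * V(k+1, j) + p_d * V(k+1, j-1)]
  V(2,-2) = exp(-r*dt) * [p_u*0.000000 + p_m*0.000000 + p_d*0.000000] = 0.000000
  V(2,-1) = exp(-r*dt) * [p_u*2.290000 + p_m*0.000000 + p_d*0.000000] = 0.318625
  V(2,+0) = exp(-r*dt) * [p_u*20.447412 + p_m*2.290000 + p_d*0.000000] = 4.322853
  V(2,+1) = exp(-r*dt) * [p_u*53.536509 + p_m*20.447412 + p_d*2.290000] = 21.064947
  V(2,+2) = exp(-r*dt) * [p_u*113.836311 + p_m*53.536509 + p_d*20.447412] = 54.141462
  V(1,-1) = exp(-r*dt) * [p_u*4.322853 + p_m*0.318625 + p_d*0.000000] = 0.807096
  V(1,+0) = exp(-r*dt) * [p_u*21.064947 + p_m*4.322853 + p_d*0.318625] = 5.779153
  V(1,+1) = exp(-r*dt) * [p_u*54.141462 + p_m*21.064947 + p_d*4.322853] = 21.920746
  V(0,+0) = exp(-r*dt) * [p_u*21.920746 + p_m*5.779153 + p_d*0.807096] = 6.927700


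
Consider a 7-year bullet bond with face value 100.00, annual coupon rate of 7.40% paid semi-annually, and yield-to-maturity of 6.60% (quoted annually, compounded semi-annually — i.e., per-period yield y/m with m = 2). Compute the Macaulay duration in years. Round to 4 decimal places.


Answer: Macaulay duration = 5.6223 years

Derivation:
Coupon per period c = face * coupon_rate / m = 3.700000
Periods per year m = 2; per-period yield y/m = 0.033000
Number of cashflows N = 14
Cashflows (t years, CF_t, discount factor 1/(1+y/m)^(m*t), PV):
  t = 0.5000: CF_t = 3.700000, DF = 0.968054, PV = 3.581801
  t = 1.0000: CF_t = 3.700000, DF = 0.937129, PV = 3.467377
  t = 1.5000: CF_t = 3.700000, DF = 0.907192, PV = 3.356609
  t = 2.0000: CF_t = 3.700000, DF = 0.878211, PV = 3.249380
  t = 2.5000: CF_t = 3.700000, DF = 0.850156, PV = 3.145576
  t = 3.0000: CF_t = 3.700000, DF = 0.822997, PV = 3.045088
  t = 3.5000: CF_t = 3.700000, DF = 0.796705, PV = 2.947810
  t = 4.0000: CF_t = 3.700000, DF = 0.771254, PV = 2.853640
  t = 4.5000: CF_t = 3.700000, DF = 0.746616, PV = 2.762478
  t = 5.0000: CF_t = 3.700000, DF = 0.722764, PV = 2.674228
  t = 5.5000: CF_t = 3.700000, DF = 0.699675, PV = 2.588798
  t = 6.0000: CF_t = 3.700000, DF = 0.677323, PV = 2.506097
  t = 6.5000: CF_t = 3.700000, DF = 0.655686, PV = 2.426038
  t = 7.0000: CF_t = 103.700000, DF = 0.634739, PV = 65.822482
Price P = sum_t PV_t = 104.427400
Macaulay numerator sum_t t * PV_t:
  t * PV_t at t = 0.5000: 1.790900
  t * PV_t at t = 1.0000: 3.467377
  t * PV_t at t = 1.5000: 5.034914
  t * PV_t at t = 2.0000: 6.498759
  t * PV_t at t = 2.5000: 7.863939
  t * PV_t at t = 3.0000: 9.135263
  t * PV_t at t = 3.5000: 10.317335
  t * PV_t at t = 4.0000: 11.414559
  t * PV_t at t = 4.5000: 12.431151
  t * PV_t at t = 5.0000: 13.371142
  t * PV_t at t = 5.5000: 14.238390
  t * PV_t at t = 6.0000: 15.036582
  t * PV_t at t = 6.5000: 15.769245
  t * PV_t at t = 7.0000: 460.757375
Macaulay duration D = (sum_t t * PV_t) / P = 587.126930 / 104.427400 = 5.622346


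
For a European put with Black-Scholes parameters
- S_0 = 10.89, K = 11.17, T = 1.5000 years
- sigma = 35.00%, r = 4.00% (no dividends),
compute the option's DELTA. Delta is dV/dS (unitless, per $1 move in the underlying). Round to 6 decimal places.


d1 = 0.2950779542; d2 = -0.1335827508
phi(d1) = 0.3819467673; exp(-qT) = 1.0000000000; exp(-rT) = 0.9417645336
N(-d1) = 0.3839671652
Delta = -exp(-qT) * N(-d1) = -1.0000000000 * 0.3839671652 = -0.383967

Answer: Delta = -0.383967


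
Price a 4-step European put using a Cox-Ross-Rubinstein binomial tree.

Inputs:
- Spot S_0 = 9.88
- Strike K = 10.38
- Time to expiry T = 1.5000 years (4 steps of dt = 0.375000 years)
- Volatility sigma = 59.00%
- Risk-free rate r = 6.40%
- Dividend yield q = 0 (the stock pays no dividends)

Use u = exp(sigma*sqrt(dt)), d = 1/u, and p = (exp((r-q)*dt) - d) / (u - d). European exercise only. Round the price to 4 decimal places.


dt = T/N = 0.375000
u = exp(sigma*sqrt(dt)) = 1.435194; d = 1/u = 0.696770
p = (exp((r-q)*dt) - d) / (u - d) = 0.443540
Discount per step: exp(-r*dt) = 0.976286
Stock lattice S(k, i) with i counting down-moves:
  k=0: S(0,0) = 9.8800
  k=1: S(1,0) = 14.1797; S(1,1) = 6.8841
  k=2: S(2,0) = 20.3506; S(2,1) = 9.8800; S(2,2) = 4.7966
  k=3: S(3,0) = 29.2071; S(3,1) = 14.1797; S(3,2) = 6.8841; S(3,3) = 3.3421
  k=4: S(4,0) = 41.9178; S(4,1) = 20.3506; S(4,2) = 9.8800; S(4,3) = 4.7966; S(4,4) = 2.3287
Terminal payoffs V(N, i) = max(K - S_T, 0):
  V(4,0) = 0.000000; V(4,1) = 0.000000; V(4,2) = 0.500000; V(4,3) = 5.583373; V(4,4) = 8.051292
Backward induction: V(k, i) = exp(-r*dt) * [p * V(k+1, i) + (1-p) * V(k+1, i+1)].
  V(3,0) = exp(-r*dt) * [p*0.000000 + (1-p)*0.000000] = 0.000000
  V(3,1) = exp(-r*dt) * [p*0.000000 + (1-p)*0.500000] = 0.271632
  V(3,2) = exp(-r*dt) * [p*0.500000 + (1-p)*5.583373] = 3.249757
  V(3,3) = exp(-r*dt) * [p*5.583373 + (1-p)*8.051292] = 6.791699
  V(2,0) = exp(-r*dt) * [p*0.000000 + (1-p)*0.271632] = 0.147568
  V(2,1) = exp(-r*dt) * [p*0.271632 + (1-p)*3.249757] = 1.883099
  V(2,2) = exp(-r*dt) * [p*3.249757 + (1-p)*6.791699] = 5.096901
  V(1,0) = exp(-r*dt) * [p*0.147568 + (1-p)*1.883099] = 1.086920
  V(1,1) = exp(-r*dt) * [p*1.883099 + (1-p)*5.096901] = 3.584386
  V(0,0) = exp(-r*dt) * [p*1.086920 + (1-p)*3.584386] = 2.417928

Answer: Price = V(0,0) = 2.4179


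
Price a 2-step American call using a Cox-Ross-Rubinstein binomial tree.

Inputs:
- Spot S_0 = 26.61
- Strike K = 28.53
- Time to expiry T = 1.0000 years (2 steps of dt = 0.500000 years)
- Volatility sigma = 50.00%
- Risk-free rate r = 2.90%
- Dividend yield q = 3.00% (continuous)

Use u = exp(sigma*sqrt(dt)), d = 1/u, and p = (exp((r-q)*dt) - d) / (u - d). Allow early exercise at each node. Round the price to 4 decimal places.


dt = T/N = 0.500000
u = exp(sigma*sqrt(dt)) = 1.424119; d = 1/u = 0.702189
p = (exp((r-q)*dt) - d) / (u - d) = 0.411829
Discount per step: exp(-r*dt) = 0.985605
Stock lattice S(k, i) with i counting down-moves:
  k=0: S(0,0) = 26.6100
  k=1: S(1,0) = 37.8958; S(1,1) = 18.6852
  k=2: S(2,0) = 53.9681; S(2,1) = 26.6100; S(2,2) = 13.1206
Terminal payoffs V(N, i) = max(S_T - K, 0):
  V(2,0) = 25.438140; V(2,1) = 0.000000; V(2,2) = 0.000000
Backward induction: V(k, i) = exp(-r*dt) * [p * V(k+1, i) + (1-p) * V(k+1, i+1)]; then take max(V_cont, immediate exercise) for American.
  V(1,0) = exp(-r*dt) * [p*25.438140 + (1-p)*0.000000] = 10.325345; exercise = 9.365807; V(1,0) = max -> 10.325345
  V(1,1) = exp(-r*dt) * [p*0.000000 + (1-p)*0.000000] = 0.000000; exercise = 0.000000; V(1,1) = max -> 0.000000
  V(0,0) = exp(-r*dt) * [p*10.325345 + (1-p)*0.000000] = 4.191059; exercise = 0.000000; V(0,0) = max -> 4.191059

Answer: Price = V(0,0) = 4.1911


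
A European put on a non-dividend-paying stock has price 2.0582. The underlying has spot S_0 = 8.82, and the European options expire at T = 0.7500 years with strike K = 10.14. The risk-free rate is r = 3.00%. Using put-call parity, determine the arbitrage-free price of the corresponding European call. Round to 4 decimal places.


Answer: Call price = 0.9638

Derivation:
Put-call parity: C - P = S_0 * exp(-qT) - K * exp(-rT).
S_0 * exp(-qT) = 8.8200 * 1.00000000 = 8.82000000
K * exp(-rT) = 10.1400 * 0.97775124 = 9.91439755
C = P + S*exp(-qT) - K*exp(-rT)
C = 2.0582 + 8.82000000 - 9.91439755 = 0.9638


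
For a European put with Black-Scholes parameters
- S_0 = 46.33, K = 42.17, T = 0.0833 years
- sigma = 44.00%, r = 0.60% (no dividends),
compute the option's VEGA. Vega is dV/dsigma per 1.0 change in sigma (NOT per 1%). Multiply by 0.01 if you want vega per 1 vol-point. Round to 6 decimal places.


d1 = 0.8082725835; d2 = 0.6812809302
phi(d1) = 0.2877708378; exp(-qT) = 1.0000000000; exp(-rT) = 0.9995003249
Vega = S * exp(-qT) * phi(d1) * sqrt(T) = 46.3300 * 1.0000000000 * 0.2877708378 * 0.2886173938 = 3.847969

Answer: Vega = 3.847969


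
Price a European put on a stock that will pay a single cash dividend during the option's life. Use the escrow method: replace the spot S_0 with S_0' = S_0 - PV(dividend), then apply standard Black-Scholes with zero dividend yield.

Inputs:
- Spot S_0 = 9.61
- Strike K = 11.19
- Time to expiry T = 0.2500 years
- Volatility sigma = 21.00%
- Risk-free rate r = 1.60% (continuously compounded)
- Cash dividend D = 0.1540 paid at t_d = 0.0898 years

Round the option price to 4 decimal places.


Answer: Price = 1.7163

Derivation:
PV(D) = D * exp(-r * t_d) = 0.1540 * 0.99856423 = 0.15377889
S_0' = S_0 - PV(D) = 9.6100 - 0.15377889 = 9.45622111
d1 = (ln(S_0'/K) + (r + sigma^2/2)*T) / (sigma*sqrt(T)) = -1.51271599
d2 = d1 - sigma*sqrt(T) = -1.61771599
exp(-rT) = 0.99600799
N(-d1) = 0.93482409; N(-d2) = 0.94713809
P = K * exp(-rT) * N(-d2) - S_0' * N(-d1) = 11.1900 * 0.99600799 * 0.94713809 - 9.45622111 * 0.93482409 = 1.7163


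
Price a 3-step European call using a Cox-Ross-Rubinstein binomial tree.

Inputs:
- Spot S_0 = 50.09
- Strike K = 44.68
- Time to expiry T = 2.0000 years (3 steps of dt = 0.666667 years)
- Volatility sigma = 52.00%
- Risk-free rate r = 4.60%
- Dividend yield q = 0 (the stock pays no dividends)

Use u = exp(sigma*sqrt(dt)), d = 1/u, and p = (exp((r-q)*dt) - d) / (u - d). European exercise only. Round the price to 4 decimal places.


dt = T/N = 0.666667
u = exp(sigma*sqrt(dt)) = 1.528945; d = 1/u = 0.654046
p = (exp((r-q)*dt) - d) / (u - d) = 0.431016
Discount per step: exp(-r*dt) = 0.969799
Stock lattice S(k, i) with i counting down-moves:
  k=0: S(0,0) = 50.0900
  k=1: S(1,0) = 76.5849; S(1,1) = 32.7611
  k=2: S(2,0) = 117.0941; S(2,1) = 50.0900; S(2,2) = 21.4273
  k=3: S(3,0) = 179.0305; S(3,1) = 76.5849; S(3,2) = 32.7611; S(3,3) = 14.0144
Terminal payoffs V(N, i) = max(S_T - K, 0):
  V(3,0) = 134.350477; V(3,1) = 31.904875; V(3,2) = 0.000000; V(3,3) = 0.000000
Backward induction: V(k, i) = exp(-r*dt) * [p * V(k+1, i) + (1-p) * V(k+1, i+1)].
  V(2,0) = exp(-r*dt) * [p*134.350477 + (1-p)*31.904875] = 73.763484
  V(2,1) = exp(-r*dt) * [p*31.904875 + (1-p)*0.000000] = 13.336211
  V(2,2) = exp(-r*dt) * [p*0.000000 + (1-p)*0.000000] = 0.000000
  V(1,0) = exp(-r*dt) * [p*73.763484 + (1-p)*13.336211] = 38.191990
  V(1,1) = exp(-r*dt) * [p*13.336211 + (1-p)*0.000000] = 5.574525
  V(0,0) = exp(-r*dt) * [p*38.191990 + (1-p)*5.574525] = 19.040240

Answer: Price = V(0,0) = 19.0402


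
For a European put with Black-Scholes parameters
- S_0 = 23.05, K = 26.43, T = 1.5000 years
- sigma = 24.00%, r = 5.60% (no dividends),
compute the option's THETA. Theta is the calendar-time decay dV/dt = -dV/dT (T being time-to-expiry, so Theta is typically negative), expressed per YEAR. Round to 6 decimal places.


Answer: Theta = -0.045818

Derivation:
d1 = -0.0327753947; d2 = -0.3267141638
phi(d1) = 0.3987280608; exp(-qT) = 1.0000000000; exp(-rT) = 0.9194312561
Theta = -S*exp(-qT)*phi(d1)*sigma/(2*sqrt(T)) + r*K*exp(-rT)*N(-d2) - q*S*exp(-qT)*N(-d1)
N(-d1) = 0.5130731501; N(-d2) = 0.6280579568; sqrt(T) = 1.2247448714
Term 1 = -23.0500 * 1.0000000000 * 0.3987280608 * 0.2400 / (2 * 1.2247448714) = -0.9004992321
Term 2 = 0.0560 * 26.4300 * 0.9194312561 * 0.6280579568 = 0.8546812484
Term 3 = 0 (no dividend yield, q = 0)
Theta = -0.9004992321 + (0.8546812484) + (0.0000000000) = -0.045818


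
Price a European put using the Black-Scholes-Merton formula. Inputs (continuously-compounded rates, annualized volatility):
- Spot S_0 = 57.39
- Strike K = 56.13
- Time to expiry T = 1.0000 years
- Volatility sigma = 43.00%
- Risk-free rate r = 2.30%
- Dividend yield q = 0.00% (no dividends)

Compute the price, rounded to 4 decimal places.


d1 = (ln(S/K) + (r - q + 0.5*sigma^2) * T) / (sigma * sqrt(T)) = 0.32011545
d2 = d1 - sigma * sqrt(T) = -0.10988455
exp(-rT) = 0.97726248; exp(-qT) = 1.00000000
P = K * exp(-rT) * N(-d2) - S_0 * exp(-qT) * N(-d1)
N(-d1) = 0.37444041; N(-d2) = 0.54374953
P = 56.1300 * 0.97726248 * 0.54374953 - 57.3900 * 1.00000000 * 0.37444041 = 8.3376

Answer: Price = 8.3376


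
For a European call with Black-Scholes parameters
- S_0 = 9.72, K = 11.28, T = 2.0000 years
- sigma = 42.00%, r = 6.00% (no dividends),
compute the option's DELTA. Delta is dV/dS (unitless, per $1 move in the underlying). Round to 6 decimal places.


Answer: Delta = 0.598096

Derivation:
d1 = 0.2484207079; d2 = -0.3455489883
phi(d1) = 0.3868203300; exp(-qT) = 1.0000000000; exp(-rT) = 0.8869204367
N(d1) = 0.5980955435
Delta = exp(-qT) * N(d1) = 1.0000000000 * 0.5980955435 = 0.598096


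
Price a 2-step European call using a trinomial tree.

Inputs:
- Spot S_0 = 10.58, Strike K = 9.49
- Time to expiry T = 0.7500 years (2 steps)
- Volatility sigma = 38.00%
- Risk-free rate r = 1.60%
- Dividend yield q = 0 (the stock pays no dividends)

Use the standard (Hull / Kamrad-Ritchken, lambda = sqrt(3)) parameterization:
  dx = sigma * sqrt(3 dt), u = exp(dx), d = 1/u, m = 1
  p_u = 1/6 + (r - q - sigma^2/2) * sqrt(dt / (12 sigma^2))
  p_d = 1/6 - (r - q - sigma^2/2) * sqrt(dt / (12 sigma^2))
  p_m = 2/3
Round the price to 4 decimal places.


dt = T/N = 0.375000; dx = sigma*sqrt(3*dt) = 0.403051
u = exp(dx) = 1.496383; d = 1/u = 0.668278
p_u = 0.140522, p_m = 0.666667, p_d = 0.192811
Discount per step: exp(-r*dt) = 0.994018
Stock lattice S(k, j) with j the centered position index:
  k=0: S(0,+0) = 10.5800
  k=1: S(1,-1) = 7.0704; S(1,+0) = 10.5800; S(1,+1) = 15.8317
  k=2: S(2,-2) = 4.7250; S(2,-1) = 7.0704; S(2,+0) = 10.5800; S(2,+1) = 15.8317; S(2,+2) = 23.6903
Terminal payoffs V(N, j) = max(S_T - K, 0):
  V(2,-2) = 0.000000; V(2,-1) = 0.000000; V(2,+0) = 1.090000; V(2,+1) = 6.341732; V(2,+2) = 14.200335
Backward induction: V(k, j) = exp(-r*dt) * [p_u * V(k+1, j+1) + p_m * V(k+1, j) + p_d * V(k+1, j-1)]
  V(1,-1) = exp(-r*dt) * [p_u*1.090000 + p_m*0.000000 + p_d*0.000000] = 0.152253
  V(1,+0) = exp(-r*dt) * [p_u*6.341732 + p_m*1.090000 + p_d*0.000000] = 1.608144
  V(1,+1) = exp(-r*dt) * [p_u*14.200335 + p_m*6.341732 + p_d*1.090000] = 6.394964
  V(0,+0) = exp(-r*dt) * [p_u*6.394964 + p_m*1.608144 + p_d*0.152253] = 1.988123

Answer: Price = V(0,0) = 1.9881


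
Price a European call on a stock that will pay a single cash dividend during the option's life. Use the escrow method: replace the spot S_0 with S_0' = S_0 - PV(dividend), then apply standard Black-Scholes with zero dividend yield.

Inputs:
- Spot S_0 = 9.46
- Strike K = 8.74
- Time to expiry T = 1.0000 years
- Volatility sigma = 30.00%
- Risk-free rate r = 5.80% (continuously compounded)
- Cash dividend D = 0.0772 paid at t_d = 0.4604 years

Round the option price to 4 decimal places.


PV(D) = D * exp(-r * t_d) = 0.0772 * 0.97365018 = 0.07516579
S_0' = S_0 - PV(D) = 9.4600 - 0.07516579 = 9.38483421
d1 = (ln(S_0'/K) + (r + sigma^2/2)*T) / (sigma*sqrt(T)) = 0.58061605
d2 = d1 - sigma*sqrt(T) = 0.28061605
exp(-rT) = 0.94364995
N(d1) = 0.71925037; N(d2) = 0.61049755
C = S_0' * N(d1) - K * exp(-rT) * N(d2) = 9.38483421 * 0.71925037 - 8.7400 * 0.94364995 * 0.61049755 = 1.7150

Answer: Price = 1.7150


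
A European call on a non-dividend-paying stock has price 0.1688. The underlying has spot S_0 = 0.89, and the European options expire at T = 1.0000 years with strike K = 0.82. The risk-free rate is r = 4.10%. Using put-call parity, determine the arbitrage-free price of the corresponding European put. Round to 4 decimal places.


Answer: Put price = 0.0659

Derivation:
Put-call parity: C - P = S_0 * exp(-qT) - K * exp(-rT).
S_0 * exp(-qT) = 0.8900 * 1.00000000 = 0.89000000
K * exp(-rT) = 0.8200 * 0.95982913 = 0.78705989
P = C - S*exp(-qT) + K*exp(-rT)
P = 0.1688 - 0.89000000 + 0.78705989 = 0.0659


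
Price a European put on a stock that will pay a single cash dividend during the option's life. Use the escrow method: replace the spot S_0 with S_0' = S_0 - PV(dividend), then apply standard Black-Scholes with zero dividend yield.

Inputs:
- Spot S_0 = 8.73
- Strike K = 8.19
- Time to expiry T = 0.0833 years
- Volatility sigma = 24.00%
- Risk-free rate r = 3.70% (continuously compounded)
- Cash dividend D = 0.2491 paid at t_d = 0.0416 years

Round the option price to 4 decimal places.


Answer: Price = 0.1055

Derivation:
PV(D) = D * exp(-r * t_d) = 0.2491 * 0.99846198 = 0.24871688
S_0' = S_0 - PV(D) = 8.7300 - 0.24871688 = 8.48128312
d1 = (ln(S_0'/K) + (r + sigma^2/2)*T) / (sigma*sqrt(T)) = 0.58365898
d2 = d1 - sigma*sqrt(T) = 0.51439080
exp(-rT) = 0.99692264
N(-d1) = 0.27972489; N(-d2) = 0.30348939
P = K * exp(-rT) * N(-d2) - S_0' * N(-d1) = 8.1900 * 0.99692264 * 0.30348939 - 8.48128312 * 0.27972489 = 0.1055


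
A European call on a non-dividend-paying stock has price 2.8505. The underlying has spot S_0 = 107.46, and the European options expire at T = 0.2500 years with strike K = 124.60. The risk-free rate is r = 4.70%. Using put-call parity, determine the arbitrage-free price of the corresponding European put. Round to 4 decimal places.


Answer: Put price = 18.5350

Derivation:
Put-call parity: C - P = S_0 * exp(-qT) - K * exp(-rT).
S_0 * exp(-qT) = 107.4600 * 1.00000000 = 107.46000000
K * exp(-rT) = 124.6000 * 0.98831876 = 123.14451770
P = C - S*exp(-qT) + K*exp(-rT)
P = 2.8505 - 107.46000000 + 123.14451770 = 18.5350


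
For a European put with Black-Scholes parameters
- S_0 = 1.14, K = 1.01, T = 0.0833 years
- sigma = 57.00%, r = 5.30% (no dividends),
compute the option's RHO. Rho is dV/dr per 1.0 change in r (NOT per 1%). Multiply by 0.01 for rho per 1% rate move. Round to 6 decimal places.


Answer: Rho = -0.020779

Derivation:
d1 = 0.8450750635; d2 = 0.6805631490
phi(d1) = 0.2791476391; exp(-qT) = 1.0000000000; exp(-rT) = 0.9955948313
N(-d2) = 0.2480739756
Rho = -K*T*exp(-rT)*N(-d2) = -1.0100 * 0.0833 * 0.9955948313 * 0.2480739756 = -0.020779


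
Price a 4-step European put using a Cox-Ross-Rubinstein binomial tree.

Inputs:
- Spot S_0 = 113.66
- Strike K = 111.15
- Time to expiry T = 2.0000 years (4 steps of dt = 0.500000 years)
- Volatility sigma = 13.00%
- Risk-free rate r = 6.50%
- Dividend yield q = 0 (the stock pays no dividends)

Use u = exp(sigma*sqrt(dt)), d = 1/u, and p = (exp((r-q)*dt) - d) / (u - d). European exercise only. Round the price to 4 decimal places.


dt = T/N = 0.500000
u = exp(sigma*sqrt(dt)) = 1.096281; d = 1/u = 0.912175
p = (exp((r-q)*dt) - d) / (u - d) = 0.656463
Discount per step: exp(-r*dt) = 0.968022
Stock lattice S(k, i) with i counting down-moves:
  k=0: S(0,0) = 113.6600
  k=1: S(1,0) = 124.6033; S(1,1) = 103.6778
  k=2: S(2,0) = 136.6003; S(2,1) = 113.6600; S(2,2) = 94.5722
  k=3: S(3,0) = 149.7524; S(3,1) = 124.6033; S(3,2) = 103.6778; S(3,3) = 86.2664
  k=4: S(4,0) = 164.1708; S(4,1) = 136.6003; S(4,2) = 113.6600; S(4,3) = 94.5722; S(4,4) = 78.6900
Terminal payoffs V(N, i) = max(K - S_T, 0):
  V(4,0) = 0.000000; V(4,1) = 0.000000; V(4,2) = 0.000000; V(4,3) = 16.577780; V(4,4) = 32.460006
Backward induction: V(k, i) = exp(-r*dt) * [p * V(k+1, i) + (1-p) * V(k+1, i+1)].
  V(3,0) = exp(-r*dt) * [p*0.000000 + (1-p)*0.000000] = 0.000000
  V(3,1) = exp(-r*dt) * [p*0.000000 + (1-p)*0.000000] = 0.000000
  V(3,2) = exp(-r*dt) * [p*0.000000 + (1-p)*16.577780] = 5.512965
  V(3,3) = exp(-r*dt) * [p*16.577780 + (1-p)*32.460006] = 21.329320
  V(2,0) = exp(-r*dt) * [p*0.000000 + (1-p)*0.000000] = 0.000000
  V(2,1) = exp(-r*dt) * [p*0.000000 + (1-p)*5.512965] = 1.833344
  V(2,2) = exp(-r*dt) * [p*5.512965 + (1-p)*21.329320] = 10.596426
  V(1,0) = exp(-r*dt) * [p*0.000000 + (1-p)*1.833344] = 0.609681
  V(1,1) = exp(-r*dt) * [p*1.833344 + (1-p)*10.596426] = 4.688894
  V(0,0) = exp(-r*dt) * [p*0.609681 + (1-p)*4.688894] = 1.946733

Answer: Price = V(0,0) = 1.9467


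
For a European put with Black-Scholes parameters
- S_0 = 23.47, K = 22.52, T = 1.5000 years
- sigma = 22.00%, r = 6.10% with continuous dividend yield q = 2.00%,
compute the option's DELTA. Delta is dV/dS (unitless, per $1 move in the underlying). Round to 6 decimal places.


Answer: Delta = -0.293866

Derivation:
d1 = 0.5163198024; d2 = 0.2468759307
phi(d1) = 0.3491576979; exp(-qT) = 0.9704455335; exp(-rT) = 0.9125613162
N(-d1) = 0.3028155339
Delta = -exp(-qT) * N(-d1) = -0.9704455335 * 0.3028155339 = -0.293866


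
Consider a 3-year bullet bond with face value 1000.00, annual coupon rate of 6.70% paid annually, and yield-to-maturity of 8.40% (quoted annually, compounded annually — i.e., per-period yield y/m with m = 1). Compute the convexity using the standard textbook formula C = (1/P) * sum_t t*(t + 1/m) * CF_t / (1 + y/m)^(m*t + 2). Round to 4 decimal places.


Answer: Convexity = 9.3580

Derivation:
Coupon per period c = face * coupon_rate / m = 67.000000
Periods per year m = 1; per-period yield y/m = 0.084000
Number of cashflows N = 3
Cashflows (t years, CF_t, discount factor 1/(1+y/m)^(m*t), PV):
  t = 1.0000: CF_t = 67.000000, DF = 0.922509, PV = 61.808118
  t = 2.0000: CF_t = 67.000000, DF = 0.851023, PV = 57.018559
  t = 3.0000: CF_t = 1067.000000, DF = 0.785077, PV = 837.676964
Price P = sum_t PV_t = 956.503642
Convexity numerator sum_t t*(t + 1/m) * CF_t / (1+y/m)^(m*t + 2):
  t = 1.0000: term = 105.200294
  t = 2.0000: term = 291.144724
  t = 3.0000: term = 8554.591078
Convexity = (1/P) * sum = 8950.936095 / 956.503642 = 9.357974


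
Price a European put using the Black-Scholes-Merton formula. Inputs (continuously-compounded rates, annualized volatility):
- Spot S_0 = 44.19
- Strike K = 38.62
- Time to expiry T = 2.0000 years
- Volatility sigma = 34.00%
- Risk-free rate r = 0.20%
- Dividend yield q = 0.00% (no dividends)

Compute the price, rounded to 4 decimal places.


Answer: Price = 5.3076

Derivation:
d1 = (ln(S/K) + (r - q + 0.5*sigma^2) * T) / (sigma * sqrt(T)) = 0.52893301
d2 = d1 - sigma * sqrt(T) = 0.04810040
exp(-rT) = 0.99600799; exp(-qT) = 1.00000000
P = K * exp(-rT) * N(-d2) - S_0 * exp(-qT) * N(-d1)
N(-d1) = 0.29842596; N(-d2) = 0.48081811
P = 38.6200 * 0.99600799 * 0.48081811 - 44.1900 * 1.00000000 * 0.29842596 = 5.3076


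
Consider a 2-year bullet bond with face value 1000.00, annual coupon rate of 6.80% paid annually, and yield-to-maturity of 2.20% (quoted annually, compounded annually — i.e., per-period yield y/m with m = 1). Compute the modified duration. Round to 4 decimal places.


Answer: Modified duration = 1.8972

Derivation:
Coupon per period c = face * coupon_rate / m = 68.000000
Periods per year m = 1; per-period yield y/m = 0.022000
Number of cashflows N = 2
Cashflows (t years, CF_t, discount factor 1/(1+y/m)^(m*t), PV):
  t = 1.0000: CF_t = 68.000000, DF = 0.978474, PV = 66.536204
  t = 2.0000: CF_t = 1068.000000, DF = 0.957411, PV = 1022.514466
Price P = sum_t PV_t = 1089.050670
First compute Macaulay numerator sum_t t * PV_t:
  t * PV_t at t = 1.0000: 66.536204
  t * PV_t at t = 2.0000: 2045.028933
Macaulay duration D = 2111.565136 / 1089.050670 = 1.938904
Modified duration = D / (1 + y/m) = 1.938904 / (1 + 0.022000) = 1.897167
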